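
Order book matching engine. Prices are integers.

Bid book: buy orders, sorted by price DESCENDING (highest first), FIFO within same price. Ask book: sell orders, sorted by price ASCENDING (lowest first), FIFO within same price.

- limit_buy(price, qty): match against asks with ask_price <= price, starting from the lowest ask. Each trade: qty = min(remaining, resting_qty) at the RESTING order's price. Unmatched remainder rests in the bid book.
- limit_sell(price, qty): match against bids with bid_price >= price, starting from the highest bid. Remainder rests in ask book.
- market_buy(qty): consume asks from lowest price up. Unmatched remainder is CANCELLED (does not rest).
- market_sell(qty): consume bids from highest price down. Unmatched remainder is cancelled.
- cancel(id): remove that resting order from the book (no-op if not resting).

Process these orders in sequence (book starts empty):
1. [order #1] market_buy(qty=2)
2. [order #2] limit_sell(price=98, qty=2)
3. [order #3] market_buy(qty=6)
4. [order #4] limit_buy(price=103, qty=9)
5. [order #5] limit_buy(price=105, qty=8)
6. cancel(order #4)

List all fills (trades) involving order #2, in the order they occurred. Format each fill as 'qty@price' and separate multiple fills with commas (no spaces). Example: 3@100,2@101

After op 1 [order #1] market_buy(qty=2): fills=none; bids=[-] asks=[-]
After op 2 [order #2] limit_sell(price=98, qty=2): fills=none; bids=[-] asks=[#2:2@98]
After op 3 [order #3] market_buy(qty=6): fills=#3x#2:2@98; bids=[-] asks=[-]
After op 4 [order #4] limit_buy(price=103, qty=9): fills=none; bids=[#4:9@103] asks=[-]
After op 5 [order #5] limit_buy(price=105, qty=8): fills=none; bids=[#5:8@105 #4:9@103] asks=[-]
After op 6 cancel(order #4): fills=none; bids=[#5:8@105] asks=[-]

Answer: 2@98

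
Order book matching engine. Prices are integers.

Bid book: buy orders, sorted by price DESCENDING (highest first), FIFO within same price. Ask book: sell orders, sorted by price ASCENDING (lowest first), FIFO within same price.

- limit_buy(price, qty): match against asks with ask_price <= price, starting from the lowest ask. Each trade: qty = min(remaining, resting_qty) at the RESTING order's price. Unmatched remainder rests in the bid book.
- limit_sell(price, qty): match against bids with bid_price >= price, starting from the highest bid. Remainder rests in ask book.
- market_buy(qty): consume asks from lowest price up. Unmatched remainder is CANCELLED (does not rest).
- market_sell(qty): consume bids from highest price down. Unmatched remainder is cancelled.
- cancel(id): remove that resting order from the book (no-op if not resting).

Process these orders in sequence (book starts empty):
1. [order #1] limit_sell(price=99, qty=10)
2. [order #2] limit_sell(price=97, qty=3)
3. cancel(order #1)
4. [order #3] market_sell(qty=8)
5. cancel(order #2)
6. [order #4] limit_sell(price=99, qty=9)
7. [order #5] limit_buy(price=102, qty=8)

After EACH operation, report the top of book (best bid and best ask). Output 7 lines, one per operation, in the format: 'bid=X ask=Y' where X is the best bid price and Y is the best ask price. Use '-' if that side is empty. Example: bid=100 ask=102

Answer: bid=- ask=99
bid=- ask=97
bid=- ask=97
bid=- ask=97
bid=- ask=-
bid=- ask=99
bid=- ask=99

Derivation:
After op 1 [order #1] limit_sell(price=99, qty=10): fills=none; bids=[-] asks=[#1:10@99]
After op 2 [order #2] limit_sell(price=97, qty=3): fills=none; bids=[-] asks=[#2:3@97 #1:10@99]
After op 3 cancel(order #1): fills=none; bids=[-] asks=[#2:3@97]
After op 4 [order #3] market_sell(qty=8): fills=none; bids=[-] asks=[#2:3@97]
After op 5 cancel(order #2): fills=none; bids=[-] asks=[-]
After op 6 [order #4] limit_sell(price=99, qty=9): fills=none; bids=[-] asks=[#4:9@99]
After op 7 [order #5] limit_buy(price=102, qty=8): fills=#5x#4:8@99; bids=[-] asks=[#4:1@99]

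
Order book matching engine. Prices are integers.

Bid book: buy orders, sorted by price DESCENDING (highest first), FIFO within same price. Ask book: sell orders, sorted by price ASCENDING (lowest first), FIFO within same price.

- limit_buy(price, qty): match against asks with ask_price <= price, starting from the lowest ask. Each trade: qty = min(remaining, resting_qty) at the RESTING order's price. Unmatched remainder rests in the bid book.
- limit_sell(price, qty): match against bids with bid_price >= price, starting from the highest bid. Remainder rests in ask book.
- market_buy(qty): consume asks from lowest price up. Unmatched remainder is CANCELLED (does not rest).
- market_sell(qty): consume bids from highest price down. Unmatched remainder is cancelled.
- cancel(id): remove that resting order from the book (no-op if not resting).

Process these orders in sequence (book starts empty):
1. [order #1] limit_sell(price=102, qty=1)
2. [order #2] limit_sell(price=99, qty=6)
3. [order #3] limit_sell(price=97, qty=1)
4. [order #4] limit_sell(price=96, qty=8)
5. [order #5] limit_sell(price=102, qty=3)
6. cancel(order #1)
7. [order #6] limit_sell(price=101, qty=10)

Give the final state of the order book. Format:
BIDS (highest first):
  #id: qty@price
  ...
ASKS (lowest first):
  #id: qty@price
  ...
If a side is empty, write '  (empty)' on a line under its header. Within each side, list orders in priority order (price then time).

Answer: BIDS (highest first):
  (empty)
ASKS (lowest first):
  #4: 8@96
  #3: 1@97
  #2: 6@99
  #6: 10@101
  #5: 3@102

Derivation:
After op 1 [order #1] limit_sell(price=102, qty=1): fills=none; bids=[-] asks=[#1:1@102]
After op 2 [order #2] limit_sell(price=99, qty=6): fills=none; bids=[-] asks=[#2:6@99 #1:1@102]
After op 3 [order #3] limit_sell(price=97, qty=1): fills=none; bids=[-] asks=[#3:1@97 #2:6@99 #1:1@102]
After op 4 [order #4] limit_sell(price=96, qty=8): fills=none; bids=[-] asks=[#4:8@96 #3:1@97 #2:6@99 #1:1@102]
After op 5 [order #5] limit_sell(price=102, qty=3): fills=none; bids=[-] asks=[#4:8@96 #3:1@97 #2:6@99 #1:1@102 #5:3@102]
After op 6 cancel(order #1): fills=none; bids=[-] asks=[#4:8@96 #3:1@97 #2:6@99 #5:3@102]
After op 7 [order #6] limit_sell(price=101, qty=10): fills=none; bids=[-] asks=[#4:8@96 #3:1@97 #2:6@99 #6:10@101 #5:3@102]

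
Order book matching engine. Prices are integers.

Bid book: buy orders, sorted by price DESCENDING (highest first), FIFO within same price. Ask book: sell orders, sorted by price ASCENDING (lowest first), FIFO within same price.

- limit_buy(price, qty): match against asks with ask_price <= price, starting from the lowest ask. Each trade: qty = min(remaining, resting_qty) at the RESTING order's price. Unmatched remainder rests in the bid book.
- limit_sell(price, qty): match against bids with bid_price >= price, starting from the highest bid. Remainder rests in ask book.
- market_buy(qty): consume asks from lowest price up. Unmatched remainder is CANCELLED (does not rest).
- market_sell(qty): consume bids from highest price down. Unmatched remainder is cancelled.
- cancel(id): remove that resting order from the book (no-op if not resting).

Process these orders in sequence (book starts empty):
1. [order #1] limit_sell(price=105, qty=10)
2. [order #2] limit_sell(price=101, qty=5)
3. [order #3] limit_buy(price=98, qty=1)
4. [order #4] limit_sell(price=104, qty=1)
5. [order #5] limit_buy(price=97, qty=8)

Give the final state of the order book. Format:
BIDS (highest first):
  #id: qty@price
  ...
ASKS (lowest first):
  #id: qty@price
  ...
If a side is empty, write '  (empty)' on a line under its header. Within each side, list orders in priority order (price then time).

After op 1 [order #1] limit_sell(price=105, qty=10): fills=none; bids=[-] asks=[#1:10@105]
After op 2 [order #2] limit_sell(price=101, qty=5): fills=none; bids=[-] asks=[#2:5@101 #1:10@105]
After op 3 [order #3] limit_buy(price=98, qty=1): fills=none; bids=[#3:1@98] asks=[#2:5@101 #1:10@105]
After op 4 [order #4] limit_sell(price=104, qty=1): fills=none; bids=[#3:1@98] asks=[#2:5@101 #4:1@104 #1:10@105]
After op 5 [order #5] limit_buy(price=97, qty=8): fills=none; bids=[#3:1@98 #5:8@97] asks=[#2:5@101 #4:1@104 #1:10@105]

Answer: BIDS (highest first):
  #3: 1@98
  #5: 8@97
ASKS (lowest first):
  #2: 5@101
  #4: 1@104
  #1: 10@105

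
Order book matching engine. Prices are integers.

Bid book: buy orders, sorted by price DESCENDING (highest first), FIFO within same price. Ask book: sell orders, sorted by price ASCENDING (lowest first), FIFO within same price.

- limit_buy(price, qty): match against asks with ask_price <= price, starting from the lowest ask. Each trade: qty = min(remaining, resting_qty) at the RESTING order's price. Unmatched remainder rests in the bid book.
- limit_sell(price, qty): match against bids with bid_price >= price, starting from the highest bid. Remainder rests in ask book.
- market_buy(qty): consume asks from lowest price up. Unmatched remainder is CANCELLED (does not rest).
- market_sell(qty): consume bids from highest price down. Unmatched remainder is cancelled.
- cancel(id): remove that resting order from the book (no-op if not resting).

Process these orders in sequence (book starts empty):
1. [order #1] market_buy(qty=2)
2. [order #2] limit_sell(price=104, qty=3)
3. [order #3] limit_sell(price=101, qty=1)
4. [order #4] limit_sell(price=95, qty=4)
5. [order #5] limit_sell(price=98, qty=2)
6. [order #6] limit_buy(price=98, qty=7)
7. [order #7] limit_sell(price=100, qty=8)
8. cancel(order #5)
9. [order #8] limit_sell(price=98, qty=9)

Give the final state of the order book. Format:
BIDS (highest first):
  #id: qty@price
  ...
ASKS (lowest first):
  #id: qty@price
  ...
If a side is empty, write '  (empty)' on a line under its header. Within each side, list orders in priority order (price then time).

Answer: BIDS (highest first):
  (empty)
ASKS (lowest first):
  #8: 8@98
  #7: 8@100
  #3: 1@101
  #2: 3@104

Derivation:
After op 1 [order #1] market_buy(qty=2): fills=none; bids=[-] asks=[-]
After op 2 [order #2] limit_sell(price=104, qty=3): fills=none; bids=[-] asks=[#2:3@104]
After op 3 [order #3] limit_sell(price=101, qty=1): fills=none; bids=[-] asks=[#3:1@101 #2:3@104]
After op 4 [order #4] limit_sell(price=95, qty=4): fills=none; bids=[-] asks=[#4:4@95 #3:1@101 #2:3@104]
After op 5 [order #5] limit_sell(price=98, qty=2): fills=none; bids=[-] asks=[#4:4@95 #5:2@98 #3:1@101 #2:3@104]
After op 6 [order #6] limit_buy(price=98, qty=7): fills=#6x#4:4@95 #6x#5:2@98; bids=[#6:1@98] asks=[#3:1@101 #2:3@104]
After op 7 [order #7] limit_sell(price=100, qty=8): fills=none; bids=[#6:1@98] asks=[#7:8@100 #3:1@101 #2:3@104]
After op 8 cancel(order #5): fills=none; bids=[#6:1@98] asks=[#7:8@100 #3:1@101 #2:3@104]
After op 9 [order #8] limit_sell(price=98, qty=9): fills=#6x#8:1@98; bids=[-] asks=[#8:8@98 #7:8@100 #3:1@101 #2:3@104]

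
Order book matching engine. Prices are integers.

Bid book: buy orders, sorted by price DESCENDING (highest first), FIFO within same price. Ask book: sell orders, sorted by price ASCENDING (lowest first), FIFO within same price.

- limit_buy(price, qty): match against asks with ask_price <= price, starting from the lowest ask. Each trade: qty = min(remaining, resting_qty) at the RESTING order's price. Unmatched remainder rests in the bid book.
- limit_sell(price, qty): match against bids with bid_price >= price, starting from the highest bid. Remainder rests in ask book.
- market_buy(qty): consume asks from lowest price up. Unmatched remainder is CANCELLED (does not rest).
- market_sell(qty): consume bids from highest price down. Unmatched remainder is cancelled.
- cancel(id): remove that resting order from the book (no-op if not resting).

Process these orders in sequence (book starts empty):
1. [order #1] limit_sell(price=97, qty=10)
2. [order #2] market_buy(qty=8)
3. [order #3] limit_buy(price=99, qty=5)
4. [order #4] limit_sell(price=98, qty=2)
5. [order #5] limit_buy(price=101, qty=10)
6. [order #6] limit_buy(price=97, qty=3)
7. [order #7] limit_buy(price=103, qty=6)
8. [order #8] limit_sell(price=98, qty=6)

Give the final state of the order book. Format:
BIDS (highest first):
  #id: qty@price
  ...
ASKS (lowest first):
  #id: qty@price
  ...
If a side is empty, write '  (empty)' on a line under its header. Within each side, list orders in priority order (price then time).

Answer: BIDS (highest first):
  #5: 10@101
  #3: 1@99
  #6: 3@97
ASKS (lowest first):
  (empty)

Derivation:
After op 1 [order #1] limit_sell(price=97, qty=10): fills=none; bids=[-] asks=[#1:10@97]
After op 2 [order #2] market_buy(qty=8): fills=#2x#1:8@97; bids=[-] asks=[#1:2@97]
After op 3 [order #3] limit_buy(price=99, qty=5): fills=#3x#1:2@97; bids=[#3:3@99] asks=[-]
After op 4 [order #4] limit_sell(price=98, qty=2): fills=#3x#4:2@99; bids=[#3:1@99] asks=[-]
After op 5 [order #5] limit_buy(price=101, qty=10): fills=none; bids=[#5:10@101 #3:1@99] asks=[-]
After op 6 [order #6] limit_buy(price=97, qty=3): fills=none; bids=[#5:10@101 #3:1@99 #6:3@97] asks=[-]
After op 7 [order #7] limit_buy(price=103, qty=6): fills=none; bids=[#7:6@103 #5:10@101 #3:1@99 #6:3@97] asks=[-]
After op 8 [order #8] limit_sell(price=98, qty=6): fills=#7x#8:6@103; bids=[#5:10@101 #3:1@99 #6:3@97] asks=[-]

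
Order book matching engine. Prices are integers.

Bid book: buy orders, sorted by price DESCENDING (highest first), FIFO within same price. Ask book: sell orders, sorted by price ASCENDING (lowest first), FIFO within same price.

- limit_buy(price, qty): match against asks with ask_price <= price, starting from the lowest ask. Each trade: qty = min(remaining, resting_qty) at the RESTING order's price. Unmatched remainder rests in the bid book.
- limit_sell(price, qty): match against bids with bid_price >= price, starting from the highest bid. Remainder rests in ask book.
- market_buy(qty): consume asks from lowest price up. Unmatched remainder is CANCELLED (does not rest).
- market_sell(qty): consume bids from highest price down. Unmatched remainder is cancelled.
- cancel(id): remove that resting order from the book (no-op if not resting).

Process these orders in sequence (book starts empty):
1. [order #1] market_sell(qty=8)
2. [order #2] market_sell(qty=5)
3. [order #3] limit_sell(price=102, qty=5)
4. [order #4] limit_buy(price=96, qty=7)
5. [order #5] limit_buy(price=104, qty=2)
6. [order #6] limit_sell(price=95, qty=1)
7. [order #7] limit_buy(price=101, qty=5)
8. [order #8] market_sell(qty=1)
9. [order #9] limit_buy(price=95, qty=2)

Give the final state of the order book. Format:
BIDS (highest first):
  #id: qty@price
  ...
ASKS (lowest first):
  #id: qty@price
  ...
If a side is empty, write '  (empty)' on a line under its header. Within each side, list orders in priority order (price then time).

Answer: BIDS (highest first):
  #7: 4@101
  #4: 6@96
  #9: 2@95
ASKS (lowest first):
  #3: 3@102

Derivation:
After op 1 [order #1] market_sell(qty=8): fills=none; bids=[-] asks=[-]
After op 2 [order #2] market_sell(qty=5): fills=none; bids=[-] asks=[-]
After op 3 [order #3] limit_sell(price=102, qty=5): fills=none; bids=[-] asks=[#3:5@102]
After op 4 [order #4] limit_buy(price=96, qty=7): fills=none; bids=[#4:7@96] asks=[#3:5@102]
After op 5 [order #5] limit_buy(price=104, qty=2): fills=#5x#3:2@102; bids=[#4:7@96] asks=[#3:3@102]
After op 6 [order #6] limit_sell(price=95, qty=1): fills=#4x#6:1@96; bids=[#4:6@96] asks=[#3:3@102]
After op 7 [order #7] limit_buy(price=101, qty=5): fills=none; bids=[#7:5@101 #4:6@96] asks=[#3:3@102]
After op 8 [order #8] market_sell(qty=1): fills=#7x#8:1@101; bids=[#7:4@101 #4:6@96] asks=[#3:3@102]
After op 9 [order #9] limit_buy(price=95, qty=2): fills=none; bids=[#7:4@101 #4:6@96 #9:2@95] asks=[#3:3@102]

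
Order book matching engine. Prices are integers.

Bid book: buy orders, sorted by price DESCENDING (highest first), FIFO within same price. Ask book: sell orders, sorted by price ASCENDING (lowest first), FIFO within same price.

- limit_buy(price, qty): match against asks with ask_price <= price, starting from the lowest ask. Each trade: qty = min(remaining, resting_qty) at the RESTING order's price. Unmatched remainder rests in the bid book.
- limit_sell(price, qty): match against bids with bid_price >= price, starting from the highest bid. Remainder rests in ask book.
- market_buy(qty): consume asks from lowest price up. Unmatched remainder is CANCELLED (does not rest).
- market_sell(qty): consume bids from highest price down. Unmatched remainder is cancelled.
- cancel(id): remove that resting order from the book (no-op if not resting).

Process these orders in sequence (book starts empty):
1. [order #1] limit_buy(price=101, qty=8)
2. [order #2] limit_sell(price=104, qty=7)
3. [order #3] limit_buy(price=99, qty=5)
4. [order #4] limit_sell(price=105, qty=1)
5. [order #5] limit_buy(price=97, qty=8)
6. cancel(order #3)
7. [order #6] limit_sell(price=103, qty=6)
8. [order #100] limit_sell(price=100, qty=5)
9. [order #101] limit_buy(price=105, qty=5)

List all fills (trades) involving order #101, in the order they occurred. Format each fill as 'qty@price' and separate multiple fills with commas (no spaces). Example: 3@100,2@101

Answer: 5@103

Derivation:
After op 1 [order #1] limit_buy(price=101, qty=8): fills=none; bids=[#1:8@101] asks=[-]
After op 2 [order #2] limit_sell(price=104, qty=7): fills=none; bids=[#1:8@101] asks=[#2:7@104]
After op 3 [order #3] limit_buy(price=99, qty=5): fills=none; bids=[#1:8@101 #3:5@99] asks=[#2:7@104]
After op 4 [order #4] limit_sell(price=105, qty=1): fills=none; bids=[#1:8@101 #3:5@99] asks=[#2:7@104 #4:1@105]
After op 5 [order #5] limit_buy(price=97, qty=8): fills=none; bids=[#1:8@101 #3:5@99 #5:8@97] asks=[#2:7@104 #4:1@105]
After op 6 cancel(order #3): fills=none; bids=[#1:8@101 #5:8@97] asks=[#2:7@104 #4:1@105]
After op 7 [order #6] limit_sell(price=103, qty=6): fills=none; bids=[#1:8@101 #5:8@97] asks=[#6:6@103 #2:7@104 #4:1@105]
After op 8 [order #100] limit_sell(price=100, qty=5): fills=#1x#100:5@101; bids=[#1:3@101 #5:8@97] asks=[#6:6@103 #2:7@104 #4:1@105]
After op 9 [order #101] limit_buy(price=105, qty=5): fills=#101x#6:5@103; bids=[#1:3@101 #5:8@97] asks=[#6:1@103 #2:7@104 #4:1@105]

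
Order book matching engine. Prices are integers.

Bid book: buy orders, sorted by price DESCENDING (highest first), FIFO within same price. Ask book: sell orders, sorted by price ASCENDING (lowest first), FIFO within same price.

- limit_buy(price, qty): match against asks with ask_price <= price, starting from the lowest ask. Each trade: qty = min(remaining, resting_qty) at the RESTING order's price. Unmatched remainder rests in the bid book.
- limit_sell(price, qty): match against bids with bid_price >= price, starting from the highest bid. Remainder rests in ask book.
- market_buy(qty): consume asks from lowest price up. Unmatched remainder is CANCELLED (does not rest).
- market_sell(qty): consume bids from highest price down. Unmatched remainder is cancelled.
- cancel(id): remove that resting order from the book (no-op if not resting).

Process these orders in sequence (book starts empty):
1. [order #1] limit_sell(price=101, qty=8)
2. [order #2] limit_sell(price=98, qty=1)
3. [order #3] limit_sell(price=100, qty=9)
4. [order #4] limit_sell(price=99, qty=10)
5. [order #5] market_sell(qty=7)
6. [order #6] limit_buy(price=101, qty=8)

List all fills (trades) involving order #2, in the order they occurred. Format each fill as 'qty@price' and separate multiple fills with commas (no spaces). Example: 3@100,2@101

Answer: 1@98

Derivation:
After op 1 [order #1] limit_sell(price=101, qty=8): fills=none; bids=[-] asks=[#1:8@101]
After op 2 [order #2] limit_sell(price=98, qty=1): fills=none; bids=[-] asks=[#2:1@98 #1:8@101]
After op 3 [order #3] limit_sell(price=100, qty=9): fills=none; bids=[-] asks=[#2:1@98 #3:9@100 #1:8@101]
After op 4 [order #4] limit_sell(price=99, qty=10): fills=none; bids=[-] asks=[#2:1@98 #4:10@99 #3:9@100 #1:8@101]
After op 5 [order #5] market_sell(qty=7): fills=none; bids=[-] asks=[#2:1@98 #4:10@99 #3:9@100 #1:8@101]
After op 6 [order #6] limit_buy(price=101, qty=8): fills=#6x#2:1@98 #6x#4:7@99; bids=[-] asks=[#4:3@99 #3:9@100 #1:8@101]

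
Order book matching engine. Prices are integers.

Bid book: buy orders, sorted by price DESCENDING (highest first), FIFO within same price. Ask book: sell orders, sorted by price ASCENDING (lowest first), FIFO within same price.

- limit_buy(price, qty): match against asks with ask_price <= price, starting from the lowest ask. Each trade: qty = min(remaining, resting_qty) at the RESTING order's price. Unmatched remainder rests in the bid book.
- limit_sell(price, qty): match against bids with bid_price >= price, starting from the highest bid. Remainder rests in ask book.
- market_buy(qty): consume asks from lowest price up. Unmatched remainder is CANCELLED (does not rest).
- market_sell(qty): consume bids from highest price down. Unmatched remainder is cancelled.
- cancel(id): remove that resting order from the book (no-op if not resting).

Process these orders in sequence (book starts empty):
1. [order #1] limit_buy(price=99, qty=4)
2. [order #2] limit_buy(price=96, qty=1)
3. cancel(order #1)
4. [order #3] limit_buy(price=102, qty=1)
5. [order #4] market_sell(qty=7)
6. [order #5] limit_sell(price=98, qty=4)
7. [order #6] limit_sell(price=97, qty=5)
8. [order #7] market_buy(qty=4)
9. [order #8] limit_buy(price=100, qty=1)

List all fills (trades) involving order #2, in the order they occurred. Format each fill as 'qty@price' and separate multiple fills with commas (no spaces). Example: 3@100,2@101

Answer: 1@96

Derivation:
After op 1 [order #1] limit_buy(price=99, qty=4): fills=none; bids=[#1:4@99] asks=[-]
After op 2 [order #2] limit_buy(price=96, qty=1): fills=none; bids=[#1:4@99 #2:1@96] asks=[-]
After op 3 cancel(order #1): fills=none; bids=[#2:1@96] asks=[-]
After op 4 [order #3] limit_buy(price=102, qty=1): fills=none; bids=[#3:1@102 #2:1@96] asks=[-]
After op 5 [order #4] market_sell(qty=7): fills=#3x#4:1@102 #2x#4:1@96; bids=[-] asks=[-]
After op 6 [order #5] limit_sell(price=98, qty=4): fills=none; bids=[-] asks=[#5:4@98]
After op 7 [order #6] limit_sell(price=97, qty=5): fills=none; bids=[-] asks=[#6:5@97 #5:4@98]
After op 8 [order #7] market_buy(qty=4): fills=#7x#6:4@97; bids=[-] asks=[#6:1@97 #5:4@98]
After op 9 [order #8] limit_buy(price=100, qty=1): fills=#8x#6:1@97; bids=[-] asks=[#5:4@98]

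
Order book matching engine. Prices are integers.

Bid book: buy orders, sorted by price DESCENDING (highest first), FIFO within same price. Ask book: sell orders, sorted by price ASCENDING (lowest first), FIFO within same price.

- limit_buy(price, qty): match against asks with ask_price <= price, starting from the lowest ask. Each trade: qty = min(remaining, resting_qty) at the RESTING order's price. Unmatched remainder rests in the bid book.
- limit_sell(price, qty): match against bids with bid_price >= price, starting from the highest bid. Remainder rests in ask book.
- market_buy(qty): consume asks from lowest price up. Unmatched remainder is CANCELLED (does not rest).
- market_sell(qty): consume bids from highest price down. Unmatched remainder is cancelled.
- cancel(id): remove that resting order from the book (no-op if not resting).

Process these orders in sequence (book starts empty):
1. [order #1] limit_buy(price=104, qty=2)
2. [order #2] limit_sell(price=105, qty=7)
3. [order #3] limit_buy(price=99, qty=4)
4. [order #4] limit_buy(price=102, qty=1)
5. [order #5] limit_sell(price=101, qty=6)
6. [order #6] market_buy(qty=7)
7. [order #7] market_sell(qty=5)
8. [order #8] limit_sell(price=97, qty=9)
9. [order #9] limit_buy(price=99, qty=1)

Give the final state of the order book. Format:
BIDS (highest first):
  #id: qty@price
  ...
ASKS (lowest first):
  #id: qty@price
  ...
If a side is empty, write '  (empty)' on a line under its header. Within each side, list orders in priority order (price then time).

After op 1 [order #1] limit_buy(price=104, qty=2): fills=none; bids=[#1:2@104] asks=[-]
After op 2 [order #2] limit_sell(price=105, qty=7): fills=none; bids=[#1:2@104] asks=[#2:7@105]
After op 3 [order #3] limit_buy(price=99, qty=4): fills=none; bids=[#1:2@104 #3:4@99] asks=[#2:7@105]
After op 4 [order #4] limit_buy(price=102, qty=1): fills=none; bids=[#1:2@104 #4:1@102 #3:4@99] asks=[#2:7@105]
After op 5 [order #5] limit_sell(price=101, qty=6): fills=#1x#5:2@104 #4x#5:1@102; bids=[#3:4@99] asks=[#5:3@101 #2:7@105]
After op 6 [order #6] market_buy(qty=7): fills=#6x#5:3@101 #6x#2:4@105; bids=[#3:4@99] asks=[#2:3@105]
After op 7 [order #7] market_sell(qty=5): fills=#3x#7:4@99; bids=[-] asks=[#2:3@105]
After op 8 [order #8] limit_sell(price=97, qty=9): fills=none; bids=[-] asks=[#8:9@97 #2:3@105]
After op 9 [order #9] limit_buy(price=99, qty=1): fills=#9x#8:1@97; bids=[-] asks=[#8:8@97 #2:3@105]

Answer: BIDS (highest first):
  (empty)
ASKS (lowest first):
  #8: 8@97
  #2: 3@105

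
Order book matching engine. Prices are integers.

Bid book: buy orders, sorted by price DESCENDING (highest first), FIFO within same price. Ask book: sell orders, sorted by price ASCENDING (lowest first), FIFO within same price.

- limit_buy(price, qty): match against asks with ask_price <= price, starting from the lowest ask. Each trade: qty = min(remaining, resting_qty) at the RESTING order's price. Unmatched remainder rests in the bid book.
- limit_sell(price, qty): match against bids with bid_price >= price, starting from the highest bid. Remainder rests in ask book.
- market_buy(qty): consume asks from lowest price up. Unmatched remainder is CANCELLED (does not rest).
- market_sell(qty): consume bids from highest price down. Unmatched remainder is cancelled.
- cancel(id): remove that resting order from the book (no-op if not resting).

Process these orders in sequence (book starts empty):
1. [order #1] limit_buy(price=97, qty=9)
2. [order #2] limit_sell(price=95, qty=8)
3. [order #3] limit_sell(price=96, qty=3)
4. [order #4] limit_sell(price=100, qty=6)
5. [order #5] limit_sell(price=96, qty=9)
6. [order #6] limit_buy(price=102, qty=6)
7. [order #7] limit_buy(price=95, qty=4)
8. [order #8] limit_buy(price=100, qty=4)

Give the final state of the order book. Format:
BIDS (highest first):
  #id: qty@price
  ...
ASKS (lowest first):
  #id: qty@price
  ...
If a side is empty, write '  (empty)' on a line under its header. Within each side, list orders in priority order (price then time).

Answer: BIDS (highest first):
  #7: 4@95
ASKS (lowest first):
  #5: 1@96
  #4: 6@100

Derivation:
After op 1 [order #1] limit_buy(price=97, qty=9): fills=none; bids=[#1:9@97] asks=[-]
After op 2 [order #2] limit_sell(price=95, qty=8): fills=#1x#2:8@97; bids=[#1:1@97] asks=[-]
After op 3 [order #3] limit_sell(price=96, qty=3): fills=#1x#3:1@97; bids=[-] asks=[#3:2@96]
After op 4 [order #4] limit_sell(price=100, qty=6): fills=none; bids=[-] asks=[#3:2@96 #4:6@100]
After op 5 [order #5] limit_sell(price=96, qty=9): fills=none; bids=[-] asks=[#3:2@96 #5:9@96 #4:6@100]
After op 6 [order #6] limit_buy(price=102, qty=6): fills=#6x#3:2@96 #6x#5:4@96; bids=[-] asks=[#5:5@96 #4:6@100]
After op 7 [order #7] limit_buy(price=95, qty=4): fills=none; bids=[#7:4@95] asks=[#5:5@96 #4:6@100]
After op 8 [order #8] limit_buy(price=100, qty=4): fills=#8x#5:4@96; bids=[#7:4@95] asks=[#5:1@96 #4:6@100]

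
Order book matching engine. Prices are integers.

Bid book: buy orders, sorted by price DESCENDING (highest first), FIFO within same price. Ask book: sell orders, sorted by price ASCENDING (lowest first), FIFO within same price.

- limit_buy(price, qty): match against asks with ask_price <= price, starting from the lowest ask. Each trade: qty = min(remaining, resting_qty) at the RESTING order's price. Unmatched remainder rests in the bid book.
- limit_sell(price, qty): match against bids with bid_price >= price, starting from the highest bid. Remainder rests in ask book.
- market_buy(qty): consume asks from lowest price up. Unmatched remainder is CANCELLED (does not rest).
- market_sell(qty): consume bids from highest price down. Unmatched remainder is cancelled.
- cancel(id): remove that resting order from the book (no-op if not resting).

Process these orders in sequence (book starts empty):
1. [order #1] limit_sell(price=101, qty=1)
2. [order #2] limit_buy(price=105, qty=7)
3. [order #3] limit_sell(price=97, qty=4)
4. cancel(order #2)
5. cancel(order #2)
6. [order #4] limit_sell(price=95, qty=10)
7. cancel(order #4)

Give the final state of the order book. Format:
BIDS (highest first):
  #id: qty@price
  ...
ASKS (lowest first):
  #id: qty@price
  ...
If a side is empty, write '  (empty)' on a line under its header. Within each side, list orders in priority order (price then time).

Answer: BIDS (highest first):
  (empty)
ASKS (lowest first):
  (empty)

Derivation:
After op 1 [order #1] limit_sell(price=101, qty=1): fills=none; bids=[-] asks=[#1:1@101]
After op 2 [order #2] limit_buy(price=105, qty=7): fills=#2x#1:1@101; bids=[#2:6@105] asks=[-]
After op 3 [order #3] limit_sell(price=97, qty=4): fills=#2x#3:4@105; bids=[#2:2@105] asks=[-]
After op 4 cancel(order #2): fills=none; bids=[-] asks=[-]
After op 5 cancel(order #2): fills=none; bids=[-] asks=[-]
After op 6 [order #4] limit_sell(price=95, qty=10): fills=none; bids=[-] asks=[#4:10@95]
After op 7 cancel(order #4): fills=none; bids=[-] asks=[-]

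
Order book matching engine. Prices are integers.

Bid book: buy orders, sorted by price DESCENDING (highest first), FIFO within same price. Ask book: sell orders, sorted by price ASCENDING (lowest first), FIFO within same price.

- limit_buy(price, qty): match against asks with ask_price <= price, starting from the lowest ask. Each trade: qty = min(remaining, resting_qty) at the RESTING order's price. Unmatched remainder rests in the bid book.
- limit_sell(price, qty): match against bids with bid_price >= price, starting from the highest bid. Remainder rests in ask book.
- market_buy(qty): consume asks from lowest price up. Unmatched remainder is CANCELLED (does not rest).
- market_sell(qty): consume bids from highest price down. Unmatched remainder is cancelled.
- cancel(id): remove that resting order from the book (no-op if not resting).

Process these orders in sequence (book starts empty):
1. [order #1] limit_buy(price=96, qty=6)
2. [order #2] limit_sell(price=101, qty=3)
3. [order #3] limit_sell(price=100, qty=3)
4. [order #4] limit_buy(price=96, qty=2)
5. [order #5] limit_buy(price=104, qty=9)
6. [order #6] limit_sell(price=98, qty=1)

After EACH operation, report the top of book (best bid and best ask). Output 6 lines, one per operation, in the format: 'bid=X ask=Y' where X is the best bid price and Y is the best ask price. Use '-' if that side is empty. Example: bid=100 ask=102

Answer: bid=96 ask=-
bid=96 ask=101
bid=96 ask=100
bid=96 ask=100
bid=104 ask=-
bid=104 ask=-

Derivation:
After op 1 [order #1] limit_buy(price=96, qty=6): fills=none; bids=[#1:6@96] asks=[-]
After op 2 [order #2] limit_sell(price=101, qty=3): fills=none; bids=[#1:6@96] asks=[#2:3@101]
After op 3 [order #3] limit_sell(price=100, qty=3): fills=none; bids=[#1:6@96] asks=[#3:3@100 #2:3@101]
After op 4 [order #4] limit_buy(price=96, qty=2): fills=none; bids=[#1:6@96 #4:2@96] asks=[#3:3@100 #2:3@101]
After op 5 [order #5] limit_buy(price=104, qty=9): fills=#5x#3:3@100 #5x#2:3@101; bids=[#5:3@104 #1:6@96 #4:2@96] asks=[-]
After op 6 [order #6] limit_sell(price=98, qty=1): fills=#5x#6:1@104; bids=[#5:2@104 #1:6@96 #4:2@96] asks=[-]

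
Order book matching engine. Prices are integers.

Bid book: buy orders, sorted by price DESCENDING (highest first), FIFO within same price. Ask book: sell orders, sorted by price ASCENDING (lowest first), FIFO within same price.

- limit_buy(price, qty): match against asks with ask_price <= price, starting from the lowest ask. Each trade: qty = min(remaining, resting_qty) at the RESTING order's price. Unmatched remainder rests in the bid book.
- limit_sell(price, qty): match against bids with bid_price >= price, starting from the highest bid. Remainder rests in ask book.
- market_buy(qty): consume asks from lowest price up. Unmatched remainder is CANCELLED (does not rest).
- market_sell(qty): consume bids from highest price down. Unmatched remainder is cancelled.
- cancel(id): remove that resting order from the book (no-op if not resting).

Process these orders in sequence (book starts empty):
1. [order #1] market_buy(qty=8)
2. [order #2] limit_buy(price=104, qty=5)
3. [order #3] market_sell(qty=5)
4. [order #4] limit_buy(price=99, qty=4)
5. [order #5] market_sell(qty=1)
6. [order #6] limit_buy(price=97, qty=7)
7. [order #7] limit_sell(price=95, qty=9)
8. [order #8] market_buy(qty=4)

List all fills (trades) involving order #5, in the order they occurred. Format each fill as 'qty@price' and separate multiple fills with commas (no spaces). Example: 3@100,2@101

After op 1 [order #1] market_buy(qty=8): fills=none; bids=[-] asks=[-]
After op 2 [order #2] limit_buy(price=104, qty=5): fills=none; bids=[#2:5@104] asks=[-]
After op 3 [order #3] market_sell(qty=5): fills=#2x#3:5@104; bids=[-] asks=[-]
After op 4 [order #4] limit_buy(price=99, qty=4): fills=none; bids=[#4:4@99] asks=[-]
After op 5 [order #5] market_sell(qty=1): fills=#4x#5:1@99; bids=[#4:3@99] asks=[-]
After op 6 [order #6] limit_buy(price=97, qty=7): fills=none; bids=[#4:3@99 #6:7@97] asks=[-]
After op 7 [order #7] limit_sell(price=95, qty=9): fills=#4x#7:3@99 #6x#7:6@97; bids=[#6:1@97] asks=[-]
After op 8 [order #8] market_buy(qty=4): fills=none; bids=[#6:1@97] asks=[-]

Answer: 1@99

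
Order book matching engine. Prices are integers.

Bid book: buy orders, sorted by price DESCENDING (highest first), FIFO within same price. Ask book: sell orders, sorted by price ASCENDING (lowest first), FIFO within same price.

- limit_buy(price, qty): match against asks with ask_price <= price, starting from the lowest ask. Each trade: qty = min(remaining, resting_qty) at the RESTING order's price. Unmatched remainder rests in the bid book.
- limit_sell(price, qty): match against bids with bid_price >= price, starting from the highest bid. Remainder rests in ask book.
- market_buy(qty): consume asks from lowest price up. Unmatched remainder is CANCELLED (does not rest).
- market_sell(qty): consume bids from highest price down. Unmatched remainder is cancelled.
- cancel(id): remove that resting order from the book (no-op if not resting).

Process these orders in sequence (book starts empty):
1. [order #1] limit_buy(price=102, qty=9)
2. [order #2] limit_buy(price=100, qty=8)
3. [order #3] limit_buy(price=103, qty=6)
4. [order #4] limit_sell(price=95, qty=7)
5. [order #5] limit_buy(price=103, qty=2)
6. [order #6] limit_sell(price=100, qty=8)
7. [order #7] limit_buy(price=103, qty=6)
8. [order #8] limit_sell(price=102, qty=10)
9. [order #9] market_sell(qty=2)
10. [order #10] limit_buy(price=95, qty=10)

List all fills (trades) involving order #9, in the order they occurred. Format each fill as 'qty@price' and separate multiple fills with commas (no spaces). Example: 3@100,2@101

Answer: 2@100

Derivation:
After op 1 [order #1] limit_buy(price=102, qty=9): fills=none; bids=[#1:9@102] asks=[-]
After op 2 [order #2] limit_buy(price=100, qty=8): fills=none; bids=[#1:9@102 #2:8@100] asks=[-]
After op 3 [order #3] limit_buy(price=103, qty=6): fills=none; bids=[#3:6@103 #1:9@102 #2:8@100] asks=[-]
After op 4 [order #4] limit_sell(price=95, qty=7): fills=#3x#4:6@103 #1x#4:1@102; bids=[#1:8@102 #2:8@100] asks=[-]
After op 5 [order #5] limit_buy(price=103, qty=2): fills=none; bids=[#5:2@103 #1:8@102 #2:8@100] asks=[-]
After op 6 [order #6] limit_sell(price=100, qty=8): fills=#5x#6:2@103 #1x#6:6@102; bids=[#1:2@102 #2:8@100] asks=[-]
After op 7 [order #7] limit_buy(price=103, qty=6): fills=none; bids=[#7:6@103 #1:2@102 #2:8@100] asks=[-]
After op 8 [order #8] limit_sell(price=102, qty=10): fills=#7x#8:6@103 #1x#8:2@102; bids=[#2:8@100] asks=[#8:2@102]
After op 9 [order #9] market_sell(qty=2): fills=#2x#9:2@100; bids=[#2:6@100] asks=[#8:2@102]
After op 10 [order #10] limit_buy(price=95, qty=10): fills=none; bids=[#2:6@100 #10:10@95] asks=[#8:2@102]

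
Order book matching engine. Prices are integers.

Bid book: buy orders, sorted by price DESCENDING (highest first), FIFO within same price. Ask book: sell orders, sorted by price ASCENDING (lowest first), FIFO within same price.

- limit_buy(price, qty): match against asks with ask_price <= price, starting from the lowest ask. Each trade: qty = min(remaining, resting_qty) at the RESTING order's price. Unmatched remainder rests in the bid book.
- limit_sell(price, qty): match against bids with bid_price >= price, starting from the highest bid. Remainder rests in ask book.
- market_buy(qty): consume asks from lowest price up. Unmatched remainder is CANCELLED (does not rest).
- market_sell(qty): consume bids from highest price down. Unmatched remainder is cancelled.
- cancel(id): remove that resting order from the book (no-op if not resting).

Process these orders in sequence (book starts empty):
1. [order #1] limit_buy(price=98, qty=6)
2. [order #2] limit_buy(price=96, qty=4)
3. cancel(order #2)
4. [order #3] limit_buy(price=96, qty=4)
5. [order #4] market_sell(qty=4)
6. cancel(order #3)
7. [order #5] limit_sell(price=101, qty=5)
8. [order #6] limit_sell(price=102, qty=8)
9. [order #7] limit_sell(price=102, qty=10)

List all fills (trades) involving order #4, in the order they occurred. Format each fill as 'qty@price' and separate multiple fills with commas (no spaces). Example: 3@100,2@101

Answer: 4@98

Derivation:
After op 1 [order #1] limit_buy(price=98, qty=6): fills=none; bids=[#1:6@98] asks=[-]
After op 2 [order #2] limit_buy(price=96, qty=4): fills=none; bids=[#1:6@98 #2:4@96] asks=[-]
After op 3 cancel(order #2): fills=none; bids=[#1:6@98] asks=[-]
After op 4 [order #3] limit_buy(price=96, qty=4): fills=none; bids=[#1:6@98 #3:4@96] asks=[-]
After op 5 [order #4] market_sell(qty=4): fills=#1x#4:4@98; bids=[#1:2@98 #3:4@96] asks=[-]
After op 6 cancel(order #3): fills=none; bids=[#1:2@98] asks=[-]
After op 7 [order #5] limit_sell(price=101, qty=5): fills=none; bids=[#1:2@98] asks=[#5:5@101]
After op 8 [order #6] limit_sell(price=102, qty=8): fills=none; bids=[#1:2@98] asks=[#5:5@101 #6:8@102]
After op 9 [order #7] limit_sell(price=102, qty=10): fills=none; bids=[#1:2@98] asks=[#5:5@101 #6:8@102 #7:10@102]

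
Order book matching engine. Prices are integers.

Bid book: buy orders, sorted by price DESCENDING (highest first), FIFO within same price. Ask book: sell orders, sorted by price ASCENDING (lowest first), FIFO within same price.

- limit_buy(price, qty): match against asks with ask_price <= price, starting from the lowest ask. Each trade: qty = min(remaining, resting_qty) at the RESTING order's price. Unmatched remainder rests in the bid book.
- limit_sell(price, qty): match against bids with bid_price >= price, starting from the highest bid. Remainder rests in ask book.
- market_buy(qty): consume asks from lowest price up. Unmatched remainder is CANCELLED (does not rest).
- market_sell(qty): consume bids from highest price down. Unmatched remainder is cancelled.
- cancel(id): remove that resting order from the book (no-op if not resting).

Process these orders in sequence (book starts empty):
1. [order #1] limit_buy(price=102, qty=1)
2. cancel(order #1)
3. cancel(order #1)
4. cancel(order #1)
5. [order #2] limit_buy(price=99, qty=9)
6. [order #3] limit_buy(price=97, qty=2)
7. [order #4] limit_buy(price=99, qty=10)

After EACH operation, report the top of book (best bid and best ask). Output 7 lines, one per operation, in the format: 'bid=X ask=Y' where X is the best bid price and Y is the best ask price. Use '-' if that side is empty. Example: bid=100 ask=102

After op 1 [order #1] limit_buy(price=102, qty=1): fills=none; bids=[#1:1@102] asks=[-]
After op 2 cancel(order #1): fills=none; bids=[-] asks=[-]
After op 3 cancel(order #1): fills=none; bids=[-] asks=[-]
After op 4 cancel(order #1): fills=none; bids=[-] asks=[-]
After op 5 [order #2] limit_buy(price=99, qty=9): fills=none; bids=[#2:9@99] asks=[-]
After op 6 [order #3] limit_buy(price=97, qty=2): fills=none; bids=[#2:9@99 #3:2@97] asks=[-]
After op 7 [order #4] limit_buy(price=99, qty=10): fills=none; bids=[#2:9@99 #4:10@99 #3:2@97] asks=[-]

Answer: bid=102 ask=-
bid=- ask=-
bid=- ask=-
bid=- ask=-
bid=99 ask=-
bid=99 ask=-
bid=99 ask=-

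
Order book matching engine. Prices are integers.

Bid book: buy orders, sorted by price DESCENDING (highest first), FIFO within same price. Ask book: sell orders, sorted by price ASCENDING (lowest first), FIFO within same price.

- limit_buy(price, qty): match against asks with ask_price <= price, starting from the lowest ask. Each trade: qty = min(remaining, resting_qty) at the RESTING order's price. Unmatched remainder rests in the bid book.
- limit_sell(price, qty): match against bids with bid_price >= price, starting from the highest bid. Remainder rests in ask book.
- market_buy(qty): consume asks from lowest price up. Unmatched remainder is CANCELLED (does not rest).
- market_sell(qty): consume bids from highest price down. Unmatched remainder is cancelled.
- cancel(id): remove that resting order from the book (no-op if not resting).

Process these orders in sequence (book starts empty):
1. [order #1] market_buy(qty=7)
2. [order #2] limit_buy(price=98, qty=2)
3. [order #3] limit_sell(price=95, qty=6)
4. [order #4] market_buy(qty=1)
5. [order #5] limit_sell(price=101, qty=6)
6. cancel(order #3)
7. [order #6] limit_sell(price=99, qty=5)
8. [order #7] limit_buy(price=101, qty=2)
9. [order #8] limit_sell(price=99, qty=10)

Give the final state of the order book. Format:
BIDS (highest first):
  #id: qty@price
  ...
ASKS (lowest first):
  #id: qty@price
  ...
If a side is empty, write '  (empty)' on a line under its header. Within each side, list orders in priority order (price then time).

After op 1 [order #1] market_buy(qty=7): fills=none; bids=[-] asks=[-]
After op 2 [order #2] limit_buy(price=98, qty=2): fills=none; bids=[#2:2@98] asks=[-]
After op 3 [order #3] limit_sell(price=95, qty=6): fills=#2x#3:2@98; bids=[-] asks=[#3:4@95]
After op 4 [order #4] market_buy(qty=1): fills=#4x#3:1@95; bids=[-] asks=[#3:3@95]
After op 5 [order #5] limit_sell(price=101, qty=6): fills=none; bids=[-] asks=[#3:3@95 #5:6@101]
After op 6 cancel(order #3): fills=none; bids=[-] asks=[#5:6@101]
After op 7 [order #6] limit_sell(price=99, qty=5): fills=none; bids=[-] asks=[#6:5@99 #5:6@101]
After op 8 [order #7] limit_buy(price=101, qty=2): fills=#7x#6:2@99; bids=[-] asks=[#6:3@99 #5:6@101]
After op 9 [order #8] limit_sell(price=99, qty=10): fills=none; bids=[-] asks=[#6:3@99 #8:10@99 #5:6@101]

Answer: BIDS (highest first):
  (empty)
ASKS (lowest first):
  #6: 3@99
  #8: 10@99
  #5: 6@101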